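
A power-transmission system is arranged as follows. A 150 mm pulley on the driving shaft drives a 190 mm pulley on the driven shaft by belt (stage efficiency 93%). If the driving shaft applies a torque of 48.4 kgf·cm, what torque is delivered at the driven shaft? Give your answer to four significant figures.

belt 190/150 = 1.2667 → τ = 48.4·1.2667·0.93 = 57.015 kgf·cm

57.02 kgf·cm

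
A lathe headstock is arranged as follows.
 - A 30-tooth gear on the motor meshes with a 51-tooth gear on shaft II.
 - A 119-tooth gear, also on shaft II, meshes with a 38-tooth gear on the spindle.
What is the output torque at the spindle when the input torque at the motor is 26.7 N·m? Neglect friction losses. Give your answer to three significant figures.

Gear mesh: ratio = 51/30 = 1.7; torque at shaft II = 26.7 × 1.7 = 45.39 N·m.
Gear mesh: ratio = 38/119 = 0.31933; torque at the spindle = 45.39 × 0.31933 = 14.494 N·m.

14.5 N·m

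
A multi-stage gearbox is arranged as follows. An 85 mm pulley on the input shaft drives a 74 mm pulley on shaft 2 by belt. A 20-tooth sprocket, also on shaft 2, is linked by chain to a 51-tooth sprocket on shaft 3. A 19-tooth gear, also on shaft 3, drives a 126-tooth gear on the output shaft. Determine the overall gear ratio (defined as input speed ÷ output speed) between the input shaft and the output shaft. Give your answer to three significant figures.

14.7

Each stage contributes driven/driver: belt 74/85 = 0.87059, chain 51/20 = 2.55, gear mesh 126/19 = 6.6316.
Overall: 0.87059 × 2.55 × 6.6316 = 14.722.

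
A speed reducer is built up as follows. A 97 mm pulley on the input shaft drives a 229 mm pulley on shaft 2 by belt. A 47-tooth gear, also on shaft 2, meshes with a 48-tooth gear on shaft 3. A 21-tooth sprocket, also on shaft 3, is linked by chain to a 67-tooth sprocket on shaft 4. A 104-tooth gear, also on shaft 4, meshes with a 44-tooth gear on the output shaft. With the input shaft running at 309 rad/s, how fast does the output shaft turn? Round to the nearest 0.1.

94.9 rad/s

the input shaft → shaft 2 (belt, 229/97): 309 ÷ 2.3608 = 130.89 rad/s
shaft 2 → shaft 3 (gear mesh, 48/47): 130.89 ÷ 1.0213 = 128.16 rad/s
shaft 3 → shaft 4 (chain, 67/21): 128.16 ÷ 3.1905 = 40.169 rad/s
shaft 4 → the output shaft (gear mesh, 44/104): 40.169 ÷ 0.42308 = 94.946 rad/s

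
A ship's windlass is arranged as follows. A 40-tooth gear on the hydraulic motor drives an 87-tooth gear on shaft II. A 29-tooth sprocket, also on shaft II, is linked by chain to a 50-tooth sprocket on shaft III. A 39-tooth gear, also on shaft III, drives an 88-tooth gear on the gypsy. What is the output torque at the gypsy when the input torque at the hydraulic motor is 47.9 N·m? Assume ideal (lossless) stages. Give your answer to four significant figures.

gear mesh 87/40 = 2.175 → τ = 47.9·2.175 = 104.18 N·m
chain 50/29 = 1.7241 → τ = 104.18·1.7241 = 179.62 N·m
gear mesh 88/39 = 2.2564 → τ = 179.62·2.2564 = 405.31 N·m

405.3 N·m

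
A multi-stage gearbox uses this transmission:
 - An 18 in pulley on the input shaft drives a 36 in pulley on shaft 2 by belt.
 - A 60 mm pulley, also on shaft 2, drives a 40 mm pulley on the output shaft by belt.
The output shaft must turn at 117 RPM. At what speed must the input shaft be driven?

Overall ratio R = 2 × 0.66667 = 1.3333.
Required input speed = output speed × R = 117 × 1.3333 = 156 RPM.

156 RPM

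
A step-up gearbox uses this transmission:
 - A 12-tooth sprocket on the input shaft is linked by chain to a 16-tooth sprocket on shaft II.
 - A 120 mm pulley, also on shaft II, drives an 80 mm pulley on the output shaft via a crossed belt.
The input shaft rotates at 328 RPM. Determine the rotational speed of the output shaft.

the input shaft → shaft II (chain, 16/12): 328 ÷ 1.3333 = 246 RPM
shaft II → the output shaft (belt, 80/120): 246 ÷ 0.66667 = 369 RPM

369 RPM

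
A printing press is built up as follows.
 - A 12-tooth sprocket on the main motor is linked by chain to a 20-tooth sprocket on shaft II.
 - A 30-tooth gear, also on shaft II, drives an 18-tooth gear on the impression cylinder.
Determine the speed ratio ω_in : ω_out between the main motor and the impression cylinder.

1

Each stage contributes driven/driver: chain 20/12 = 1.6667, gear mesh 18/30 = 0.6.
Overall: 1.6667 × 0.6 = 1.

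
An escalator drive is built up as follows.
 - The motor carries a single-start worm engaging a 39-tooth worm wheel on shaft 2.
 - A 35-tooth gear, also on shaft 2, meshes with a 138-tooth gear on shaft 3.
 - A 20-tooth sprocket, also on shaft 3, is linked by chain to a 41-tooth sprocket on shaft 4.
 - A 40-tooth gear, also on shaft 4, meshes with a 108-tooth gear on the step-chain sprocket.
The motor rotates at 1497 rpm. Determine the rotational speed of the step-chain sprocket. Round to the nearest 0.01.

the motor → shaft 2 (worm, 39/1): 1497 ÷ 39 = 38.385 rpm
shaft 2 → shaft 3 (gear mesh, 138/35): 38.385 ÷ 3.9429 = 9.7352 rpm
shaft 3 → shaft 4 (chain, 41/20): 9.7352 ÷ 2.05 = 4.7489 rpm
shaft 4 → the step-chain sprocket (gear mesh, 108/40): 4.7489 ÷ 2.7 = 1.7588 rpm

1.76 rpm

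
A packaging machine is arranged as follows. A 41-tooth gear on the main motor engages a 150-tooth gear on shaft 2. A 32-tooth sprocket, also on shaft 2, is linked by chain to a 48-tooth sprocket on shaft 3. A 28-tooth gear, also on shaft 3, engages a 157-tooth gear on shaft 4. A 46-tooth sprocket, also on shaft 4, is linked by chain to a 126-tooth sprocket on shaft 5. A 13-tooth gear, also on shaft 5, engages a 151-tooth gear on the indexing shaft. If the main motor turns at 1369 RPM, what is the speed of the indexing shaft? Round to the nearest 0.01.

Gear mesh: ratio = 150/41 = 3.6585, so shaft 2 turns at 1369 / 3.6585 = 374.19 RPM.
Chain: ratio = 48/32 = 1.5, so shaft 3 turns at 374.19 / 1.5 = 249.46 RPM.
Gear mesh: ratio = 157/28 = 5.6071, so shaft 4 turns at 249.46 / 5.6071 = 44.49 RPM.
Chain: ratio = 126/46 = 2.7391, so shaft 5 turns at 44.49 / 2.7391 = 16.242 RPM.
Gear mesh: ratio = 151/13 = 11.615, so the indexing shaft turns at 16.242 / 11.615 = 1.3984 RPM.

1.40 RPM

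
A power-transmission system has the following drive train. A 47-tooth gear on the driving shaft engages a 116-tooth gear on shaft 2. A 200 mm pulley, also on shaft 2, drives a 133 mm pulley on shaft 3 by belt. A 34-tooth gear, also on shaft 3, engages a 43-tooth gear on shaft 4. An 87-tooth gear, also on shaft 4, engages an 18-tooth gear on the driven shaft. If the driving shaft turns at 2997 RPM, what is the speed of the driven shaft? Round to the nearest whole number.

the driving shaft → shaft 2 (gear mesh, 116/47): 2997 ÷ 2.4681 = 1214.3 RPM
shaft 2 → shaft 3 (belt, 133/200): 1214.3 ÷ 0.665 = 1826 RPM
shaft 3 → shaft 4 (gear mesh, 43/34): 1826 ÷ 1.2647 = 1443.8 RPM
shaft 4 → the driven shaft (gear mesh, 18/87): 1443.8 ÷ 0.2069 = 6978.5 RPM

6979 RPM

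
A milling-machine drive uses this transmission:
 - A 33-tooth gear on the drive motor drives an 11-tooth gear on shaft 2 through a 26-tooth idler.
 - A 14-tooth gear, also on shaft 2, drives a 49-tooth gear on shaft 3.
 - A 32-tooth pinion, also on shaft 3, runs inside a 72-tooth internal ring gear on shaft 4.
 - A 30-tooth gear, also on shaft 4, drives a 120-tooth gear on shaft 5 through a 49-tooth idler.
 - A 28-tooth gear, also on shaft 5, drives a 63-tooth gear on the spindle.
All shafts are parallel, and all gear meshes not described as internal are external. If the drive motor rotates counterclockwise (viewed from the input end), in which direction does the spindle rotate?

the drive motor → shaft 2: driver → idler → driven is 2 external meshes, 2 reversals → CCW.
shaft 2 → shaft 3: external mesh, 1 reversal → CW.
shaft 3 → shaft 4: internal mesh, same direction → CW.
shaft 4 → shaft 5: driver → idler → driven is 2 external meshes, 2 reversals → CW.
shaft 5 → the spindle: external mesh, 1 reversal → CCW.
6 reversals in total — an even number — so the spindle turns the same way as the drive motor.

counterclockwise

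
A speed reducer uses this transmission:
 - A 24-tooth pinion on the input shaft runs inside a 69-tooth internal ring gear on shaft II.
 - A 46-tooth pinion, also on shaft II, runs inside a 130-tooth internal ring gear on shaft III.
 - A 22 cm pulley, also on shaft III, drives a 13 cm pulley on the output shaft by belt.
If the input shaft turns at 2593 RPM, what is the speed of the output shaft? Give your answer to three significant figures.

internal gear 69/24 = 2.875 → 2593/2.875 = 901.91 RPM
internal gear 130/46 = 2.8261 → 901.91/2.8261 = 319.14 RPM
belt 13/22 = 0.59091 → 319.14/0.59091 = 540.08 RPM

540 RPM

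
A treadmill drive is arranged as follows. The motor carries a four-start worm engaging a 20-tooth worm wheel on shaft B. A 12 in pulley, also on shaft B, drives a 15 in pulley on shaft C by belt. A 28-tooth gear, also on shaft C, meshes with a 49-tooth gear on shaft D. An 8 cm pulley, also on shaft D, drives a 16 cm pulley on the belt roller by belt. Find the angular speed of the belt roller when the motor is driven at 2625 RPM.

the motor → shaft B (worm, 20/4): 2625 ÷ 5 = 525 RPM
shaft B → shaft C (belt, 15/12): 525 ÷ 1.25 = 420 RPM
shaft C → shaft D (gear mesh, 49/28): 420 ÷ 1.75 = 240 RPM
shaft D → the belt roller (belt, 16/8): 240 ÷ 2 = 120 RPM

120 RPM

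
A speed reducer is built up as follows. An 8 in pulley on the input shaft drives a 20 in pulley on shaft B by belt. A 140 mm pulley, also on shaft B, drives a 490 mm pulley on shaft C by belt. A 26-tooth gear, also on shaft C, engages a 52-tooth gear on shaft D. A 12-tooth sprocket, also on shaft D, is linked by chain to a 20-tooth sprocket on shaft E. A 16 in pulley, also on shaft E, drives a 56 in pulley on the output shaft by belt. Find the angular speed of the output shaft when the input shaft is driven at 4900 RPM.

48 RPM

the input shaft → shaft B (belt, 20/8): 4900 ÷ 2.5 = 1960 RPM
shaft B → shaft C (belt, 490/140): 1960 ÷ 3.5 = 560 RPM
shaft C → shaft D (gear mesh, 52/26): 560 ÷ 2 = 280 RPM
shaft D → shaft E (chain, 20/12): 280 ÷ 1.6667 = 168 RPM
shaft E → the output shaft (belt, 56/16): 168 ÷ 3.5 = 48 RPM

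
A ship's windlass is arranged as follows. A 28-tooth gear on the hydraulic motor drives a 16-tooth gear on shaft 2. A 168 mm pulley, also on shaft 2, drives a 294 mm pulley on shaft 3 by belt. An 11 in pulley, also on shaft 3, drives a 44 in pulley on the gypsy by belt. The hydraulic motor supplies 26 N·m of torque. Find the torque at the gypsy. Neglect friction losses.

104 N·m

Gear mesh: ratio = 16/28 = 0.57143; torque at shaft 2 = 26 × 0.57143 = 14.857 N·m.
Belt: ratio = 294/168 = 1.75; torque at shaft 3 = 14.857 × 1.75 = 26 N·m.
Belt: ratio = 44/11 = 4; torque at the gypsy = 26 × 4 = 104 N·m.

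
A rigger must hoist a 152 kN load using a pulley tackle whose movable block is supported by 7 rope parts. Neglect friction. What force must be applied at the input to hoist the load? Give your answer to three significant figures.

Block-and-tackle MA = number of supporting rope parts = 7.
Effort = load / MA = 152 / 7 = 21.714 kN.

21.7 kN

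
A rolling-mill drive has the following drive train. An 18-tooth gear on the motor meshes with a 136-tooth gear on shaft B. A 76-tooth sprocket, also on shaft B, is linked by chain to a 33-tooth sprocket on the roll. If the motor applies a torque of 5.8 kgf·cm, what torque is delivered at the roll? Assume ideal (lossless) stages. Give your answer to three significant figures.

19.0 kgf·cm

Gear mesh: ratio = 136/18 = 7.5556; torque at shaft B = 5.8 × 7.5556 = 43.822 kgf·cm.
Chain: ratio = 33/76 = 0.43421; torque at the roll = 43.822 × 0.43421 = 19.028 kgf·cm.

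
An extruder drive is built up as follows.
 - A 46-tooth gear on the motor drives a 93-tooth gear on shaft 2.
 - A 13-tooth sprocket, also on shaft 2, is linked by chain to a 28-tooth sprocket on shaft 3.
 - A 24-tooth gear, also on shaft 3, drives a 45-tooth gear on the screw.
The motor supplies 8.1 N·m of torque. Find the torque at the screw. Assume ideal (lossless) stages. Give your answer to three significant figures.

66.1 N·m

Gear mesh: ratio = 93/46 = 2.0217; torque at shaft 2 = 8.1 × 2.0217 = 16.376 N·m.
Chain: ratio = 28/13 = 2.1538; torque at shaft 3 = 16.376 × 2.1538 = 35.272 N·m.
Gear mesh: ratio = 45/24 = 1.875; torque at the screw = 35.272 × 1.875 = 66.134 N·m.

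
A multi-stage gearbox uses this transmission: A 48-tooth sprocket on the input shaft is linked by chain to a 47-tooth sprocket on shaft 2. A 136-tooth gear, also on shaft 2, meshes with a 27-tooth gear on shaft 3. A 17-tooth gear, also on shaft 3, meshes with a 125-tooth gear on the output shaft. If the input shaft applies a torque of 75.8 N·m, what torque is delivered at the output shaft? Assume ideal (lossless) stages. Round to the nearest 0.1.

Chain: ratio = 47/48 = 0.97917; torque at shaft 2 = 75.8 × 0.97917 = 74.221 N·m.
Gear mesh: ratio = 27/136 = 0.19853; torque at shaft 3 = 74.221 × 0.19853 = 14.735 N·m.
Gear mesh: ratio = 125/17 = 7.3529; torque at the output shaft = 14.735 × 7.3529 = 108.35 N·m.

108.3 N·m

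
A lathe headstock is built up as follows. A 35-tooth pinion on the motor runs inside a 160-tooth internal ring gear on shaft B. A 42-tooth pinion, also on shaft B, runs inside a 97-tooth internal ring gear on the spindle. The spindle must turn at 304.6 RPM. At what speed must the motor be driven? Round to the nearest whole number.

Overall ratio R = 4.5714 × 2.3095 = 10.558.
Required input speed = output speed × R = 304.6 × 10.558 = 3215.9 RPM.

3216 RPM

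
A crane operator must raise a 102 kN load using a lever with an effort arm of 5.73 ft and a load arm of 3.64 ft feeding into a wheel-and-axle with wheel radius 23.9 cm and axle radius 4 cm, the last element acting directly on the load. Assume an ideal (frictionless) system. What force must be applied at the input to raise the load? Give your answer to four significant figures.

10.84 kN

Lever MA = effort arm / load arm = 5.73/3.64 = 1.5742.
Wheel-and-axle MA = R/r = 23.9/4 = 5.975.
Combined ideal MA = 1.5742 × 5.975 = 9.4057.
Effort = load / MA = 102 / 9.4057 = 10.844 kN.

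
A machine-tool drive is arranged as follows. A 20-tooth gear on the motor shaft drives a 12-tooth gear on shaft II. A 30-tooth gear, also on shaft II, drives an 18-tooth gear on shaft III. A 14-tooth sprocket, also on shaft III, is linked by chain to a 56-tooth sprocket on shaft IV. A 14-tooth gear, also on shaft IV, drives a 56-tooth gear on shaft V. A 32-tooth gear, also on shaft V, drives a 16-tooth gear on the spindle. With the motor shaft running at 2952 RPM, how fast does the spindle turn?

1025 RPM

the motor shaft → shaft II (gear mesh, 12/20): 2952 ÷ 0.6 = 4920 RPM
shaft II → shaft III (gear mesh, 18/30): 4920 ÷ 0.6 = 8200 RPM
shaft III → shaft IV (chain, 56/14): 8200 ÷ 4 = 2050 RPM
shaft IV → shaft V (gear mesh, 56/14): 2050 ÷ 4 = 512.5 RPM
shaft V → the spindle (gear mesh, 16/32): 512.5 ÷ 0.5 = 1025 RPM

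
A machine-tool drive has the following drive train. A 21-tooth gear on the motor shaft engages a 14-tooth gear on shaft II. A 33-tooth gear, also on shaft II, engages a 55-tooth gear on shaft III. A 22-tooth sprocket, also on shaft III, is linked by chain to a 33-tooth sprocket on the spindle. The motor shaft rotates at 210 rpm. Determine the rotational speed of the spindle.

Gear mesh: ratio = 14/21 = 0.66667, so shaft II turns at 210 / 0.66667 = 315 rpm.
Gear mesh: ratio = 55/33 = 1.6667, so shaft III turns at 315 / 1.6667 = 189 rpm.
Chain: ratio = 33/22 = 1.5, so the spindle turns at 189 / 1.5 = 126 rpm.

126 rpm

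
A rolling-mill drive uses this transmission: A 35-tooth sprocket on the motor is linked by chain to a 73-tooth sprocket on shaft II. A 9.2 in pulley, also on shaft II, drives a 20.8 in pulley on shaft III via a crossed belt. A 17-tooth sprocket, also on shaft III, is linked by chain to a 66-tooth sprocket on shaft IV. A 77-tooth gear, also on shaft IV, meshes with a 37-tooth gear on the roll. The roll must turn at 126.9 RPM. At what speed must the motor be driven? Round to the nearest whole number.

Overall ratio R = 2.0857 × 2.2609 × 3.8824 × 0.48052 = 8.797.
Required input speed = output speed × R = 126.9 × 8.797 = 1116.3 RPM.

1116 RPM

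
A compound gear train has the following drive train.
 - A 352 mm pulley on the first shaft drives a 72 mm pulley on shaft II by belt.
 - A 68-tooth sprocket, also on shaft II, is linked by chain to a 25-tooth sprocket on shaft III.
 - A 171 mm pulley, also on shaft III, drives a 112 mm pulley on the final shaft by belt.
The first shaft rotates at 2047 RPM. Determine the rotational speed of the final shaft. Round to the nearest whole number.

the first shaft → shaft II (belt, 72/352): 2047 ÷ 0.20455 = 10008 RPM
shaft II → shaft III (chain, 25/68): 10008 ÷ 0.36765 = 27221 RPM
shaft III → the final shaft (belt, 112/171): 27221 ÷ 0.65497 = 41560 RPM

41560 RPM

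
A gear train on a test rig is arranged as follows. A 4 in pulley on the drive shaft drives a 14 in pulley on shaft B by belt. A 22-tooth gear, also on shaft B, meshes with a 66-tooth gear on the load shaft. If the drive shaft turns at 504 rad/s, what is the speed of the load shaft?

48 rad/s

Belt: ratio = 14/4 = 3.5, so shaft B turns at 504 / 3.5 = 144 rad/s.
Gear mesh: ratio = 66/22 = 3, so the load shaft turns at 144 / 3 = 48 rad/s.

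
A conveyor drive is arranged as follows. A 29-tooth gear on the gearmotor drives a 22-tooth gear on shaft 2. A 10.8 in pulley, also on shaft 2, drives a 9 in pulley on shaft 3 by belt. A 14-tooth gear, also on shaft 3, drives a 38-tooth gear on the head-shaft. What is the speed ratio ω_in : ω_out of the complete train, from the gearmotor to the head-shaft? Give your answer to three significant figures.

1.72

Each stage contributes driven/driver: gear mesh 22/29 = 0.75862, belt 9/10.8 = 0.83333, gear mesh 38/14 = 2.7143.
Overall: 0.75862 × 0.83333 × 2.7143 = 1.7159.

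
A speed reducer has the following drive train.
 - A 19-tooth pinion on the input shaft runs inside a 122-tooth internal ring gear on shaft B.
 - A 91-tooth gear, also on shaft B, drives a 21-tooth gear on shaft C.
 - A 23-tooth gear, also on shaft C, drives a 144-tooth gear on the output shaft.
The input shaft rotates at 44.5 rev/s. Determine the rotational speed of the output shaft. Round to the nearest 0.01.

the input shaft → shaft B (internal gear, 122/19): 44.5 ÷ 6.4211 = 6.9303 rev/s
shaft B → shaft C (gear mesh, 21/91): 6.9303 ÷ 0.23077 = 30.031 rev/s
shaft C → the output shaft (gear mesh, 144/23): 30.031 ÷ 6.2609 = 4.7967 rev/s

4.80 rev/s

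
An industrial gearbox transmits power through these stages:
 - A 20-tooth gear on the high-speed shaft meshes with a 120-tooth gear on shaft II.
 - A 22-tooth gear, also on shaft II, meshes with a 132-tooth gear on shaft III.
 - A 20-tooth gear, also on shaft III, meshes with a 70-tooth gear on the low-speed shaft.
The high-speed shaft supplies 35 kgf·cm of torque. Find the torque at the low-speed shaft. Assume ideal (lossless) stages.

4410 kgf·cm

After the gear mesh (120/20): 35 × 6 = 210 kgf·cm
After the gear mesh (132/22): 210 × 6 = 1260 kgf·cm
After the gear mesh (70/20): 1260 × 3.5 = 4410 kgf·cm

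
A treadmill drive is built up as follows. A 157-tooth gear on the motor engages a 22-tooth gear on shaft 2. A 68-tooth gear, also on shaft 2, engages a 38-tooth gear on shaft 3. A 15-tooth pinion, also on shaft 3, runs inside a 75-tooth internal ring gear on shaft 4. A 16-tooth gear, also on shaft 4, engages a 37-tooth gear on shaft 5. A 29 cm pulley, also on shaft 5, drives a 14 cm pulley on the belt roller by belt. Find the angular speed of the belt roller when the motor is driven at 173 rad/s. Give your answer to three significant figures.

396 rad/s

Gear mesh: ratio = 22/157 = 0.14013, so shaft 2 turns at 173 / 0.14013 = 1234.6 rad/s.
Gear mesh: ratio = 38/68 = 0.55882, so shaft 3 turns at 1234.6 / 0.55882 = 2209.3 rad/s.
Internal gear: ratio = 75/15 = 5, so shaft 4 turns at 2209.3 / 5 = 441.85 rad/s.
Gear mesh: ratio = 37/16 = 2.3125, so shaft 5 turns at 441.85 / 2.3125 = 191.07 rad/s.
Belt: ratio = 14/29 = 0.48276, so the belt roller turns at 191.07 / 0.48276 = 395.79 rad/s.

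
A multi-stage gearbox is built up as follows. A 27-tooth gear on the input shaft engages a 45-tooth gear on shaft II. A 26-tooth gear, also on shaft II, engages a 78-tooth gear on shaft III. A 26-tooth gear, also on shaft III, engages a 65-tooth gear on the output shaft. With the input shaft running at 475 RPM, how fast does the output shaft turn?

gear mesh 45/27 = 1.6667 → 475/1.6667 = 285 RPM
gear mesh 78/26 = 3 → 285/3 = 95 RPM
gear mesh 65/26 = 2.5 → 95/2.5 = 38 RPM

38 RPM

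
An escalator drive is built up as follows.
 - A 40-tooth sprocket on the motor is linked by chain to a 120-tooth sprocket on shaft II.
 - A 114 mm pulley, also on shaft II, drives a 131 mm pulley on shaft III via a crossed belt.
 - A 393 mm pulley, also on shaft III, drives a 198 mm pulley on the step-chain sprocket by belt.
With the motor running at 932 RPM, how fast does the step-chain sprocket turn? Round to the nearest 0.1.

536.6 RPM

Chain: ratio = 120/40 = 3, so shaft II turns at 932 / 3 = 310.67 RPM.
Belt: ratio = 131/114 = 1.1491, so shaft III turns at 310.67 / 1.1491 = 270.35 RPM.
Belt: ratio = 198/393 = 0.50382, so the step-chain sprocket turns at 270.35 / 0.50382 = 536.61 RPM.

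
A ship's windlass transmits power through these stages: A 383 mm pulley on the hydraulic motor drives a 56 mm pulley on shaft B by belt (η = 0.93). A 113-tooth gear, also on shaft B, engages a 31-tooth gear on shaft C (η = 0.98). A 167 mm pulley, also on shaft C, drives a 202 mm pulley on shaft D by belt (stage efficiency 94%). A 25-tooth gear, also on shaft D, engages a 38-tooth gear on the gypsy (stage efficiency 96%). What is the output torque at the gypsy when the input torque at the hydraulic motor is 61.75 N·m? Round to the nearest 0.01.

belt 56/383 = 0.14621 → τ = 61.75·0.14621·0.93 = 8.3967 N·m
gear mesh 31/113 = 0.27434 → τ = 8.3967·0.27434·0.98 = 2.2575 N·m
belt 202/167 = 1.2096 → τ = 2.2575·1.2096·0.94 = 2.5667 N·m
gear mesh 38/25 = 1.52 → τ = 2.5667·1.52·0.96 = 3.7454 N·m

3.75 N·m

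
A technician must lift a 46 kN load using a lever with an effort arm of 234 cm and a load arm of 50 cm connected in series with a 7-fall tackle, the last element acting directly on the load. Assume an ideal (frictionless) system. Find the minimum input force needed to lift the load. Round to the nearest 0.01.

1.40 kN

Lever MA = effort arm / load arm = 234/50 = 4.68.
Block-and-tackle MA = number of supporting rope parts = 7.
Combined ideal MA = 4.68 × 7 = 32.76.
Effort = load / MA = 46 / 32.76 = 1.4042 kN.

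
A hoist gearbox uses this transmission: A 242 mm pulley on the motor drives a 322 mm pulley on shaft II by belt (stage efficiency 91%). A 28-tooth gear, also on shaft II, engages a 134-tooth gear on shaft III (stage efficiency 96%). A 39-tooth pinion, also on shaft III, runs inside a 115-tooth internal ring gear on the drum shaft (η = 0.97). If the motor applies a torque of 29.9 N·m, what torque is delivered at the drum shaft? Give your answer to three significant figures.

belt 322/242 = 1.3306 → τ = 29.9·1.3306·0.91 = 36.204 N·m
gear mesh 134/28 = 4.7857 → τ = 36.204·4.7857·0.96 = 166.33 N·m
internal gear 115/39 = 2.9487 → τ = 166.33·2.9487·0.97 = 475.75 N·m

476 N·m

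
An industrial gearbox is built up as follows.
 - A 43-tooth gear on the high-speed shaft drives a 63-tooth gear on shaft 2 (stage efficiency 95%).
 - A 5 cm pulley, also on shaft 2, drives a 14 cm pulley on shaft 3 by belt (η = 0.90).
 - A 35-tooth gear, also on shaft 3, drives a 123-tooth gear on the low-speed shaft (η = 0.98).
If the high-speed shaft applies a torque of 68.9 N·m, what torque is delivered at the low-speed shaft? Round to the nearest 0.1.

gear mesh 63/43 = 1.4651 → τ = 68.9·1.4651·0.95 = 95.899 N·m
belt 14/5 = 2.8 → τ = 95.899·2.8·0.90 = 241.67 N·m
gear mesh 123/35 = 3.5143 → τ = 241.67·3.5143·0.98 = 832.3 N·m

832.3 N·m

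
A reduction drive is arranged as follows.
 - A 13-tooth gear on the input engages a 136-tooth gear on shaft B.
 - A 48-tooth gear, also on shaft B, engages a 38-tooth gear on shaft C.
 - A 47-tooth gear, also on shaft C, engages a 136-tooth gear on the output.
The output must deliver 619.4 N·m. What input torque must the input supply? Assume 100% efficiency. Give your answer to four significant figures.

25.85 N·m

Overall ratio R = 10.462 × 0.79167 × 2.8936 = 23.965.
Input torque = output torque / R = 619.4 / 23.965 = 25.846 N·m.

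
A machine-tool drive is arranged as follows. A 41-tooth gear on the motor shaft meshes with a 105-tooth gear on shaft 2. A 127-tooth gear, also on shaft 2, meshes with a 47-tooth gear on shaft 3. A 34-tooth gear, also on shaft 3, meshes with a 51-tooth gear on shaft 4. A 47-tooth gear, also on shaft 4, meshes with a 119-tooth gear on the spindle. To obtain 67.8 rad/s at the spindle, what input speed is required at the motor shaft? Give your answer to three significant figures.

244 rad/s

Overall ratio R = 2.561 × 0.37008 × 1.5 × 2.5319 = 3.5995.
Required input speed = output speed × R = 67.8 × 3.5995 = 244.04 rad/s.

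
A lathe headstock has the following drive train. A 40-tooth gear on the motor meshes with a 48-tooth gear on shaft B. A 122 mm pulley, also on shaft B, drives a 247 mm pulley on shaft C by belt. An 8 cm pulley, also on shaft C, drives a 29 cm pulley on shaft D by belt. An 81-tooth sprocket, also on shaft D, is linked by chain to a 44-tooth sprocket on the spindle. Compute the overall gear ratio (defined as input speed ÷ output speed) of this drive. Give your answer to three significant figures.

Each stage contributes driven/driver: gear mesh 48/40 = 1.2, belt 247/122 = 2.0246, belt 29/8 = 3.625, chain 44/81 = 0.54321.
Overall: 1.2 × 2.0246 × 3.625 × 0.54321 = 4.784.

4.78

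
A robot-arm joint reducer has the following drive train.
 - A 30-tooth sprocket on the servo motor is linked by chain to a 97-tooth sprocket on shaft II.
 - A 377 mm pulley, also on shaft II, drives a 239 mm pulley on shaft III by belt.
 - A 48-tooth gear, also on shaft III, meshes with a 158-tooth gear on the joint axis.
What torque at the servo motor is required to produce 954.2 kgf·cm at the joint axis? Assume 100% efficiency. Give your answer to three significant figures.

Overall ratio R = 3.2333 × 0.63395 × 3.2917 = 6.7472.
Input torque = output torque / R = 954.2 / 6.7472 = 141.42 kgf·cm.

141 kgf·cm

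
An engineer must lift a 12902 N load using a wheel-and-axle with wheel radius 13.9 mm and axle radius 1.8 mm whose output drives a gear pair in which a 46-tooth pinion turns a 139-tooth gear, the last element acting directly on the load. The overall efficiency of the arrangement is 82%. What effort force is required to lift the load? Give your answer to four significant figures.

674.3 N

Wheel-and-axle MA = R/r = 13.9/1.8 = 7.7222.
Gear pair MA = 139/46 = 3.0217.
Combined ideal MA = 7.7222 × 3.0217 = 23.335.
Actual MA = 23.335 × 0.82 = 19.134.
Effort = load / actual MA = 12902 / 19.134 = 674.29 N.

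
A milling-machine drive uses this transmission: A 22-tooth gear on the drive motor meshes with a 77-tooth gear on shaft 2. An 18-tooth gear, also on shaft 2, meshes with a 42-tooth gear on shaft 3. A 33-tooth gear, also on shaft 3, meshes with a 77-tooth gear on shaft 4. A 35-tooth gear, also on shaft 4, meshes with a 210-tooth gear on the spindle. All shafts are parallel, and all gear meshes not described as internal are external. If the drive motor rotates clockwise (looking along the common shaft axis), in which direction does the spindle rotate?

the drive motor → shaft 2: external mesh, 1 reversal → CCW.
shaft 2 → shaft 3: external mesh, 1 reversal → CW.
shaft 3 → shaft 4: external mesh, 1 reversal → CCW.
shaft 4 → the spindle: external mesh, 1 reversal → CW.
4 reversals in total — an even number — so the spindle turns the same way as the drive motor.

clockwise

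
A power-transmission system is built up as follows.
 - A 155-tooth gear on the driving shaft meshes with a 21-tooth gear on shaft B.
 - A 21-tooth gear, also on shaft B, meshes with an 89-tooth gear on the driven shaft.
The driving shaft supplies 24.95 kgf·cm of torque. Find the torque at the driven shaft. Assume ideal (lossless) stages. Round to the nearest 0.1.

14.3 kgf·cm

After the gear mesh (21/155): 24.95 × 0.13548 = 3.3803 kgf·cm
After the gear mesh (89/21): 3.3803 × 4.2381 = 14.326 kgf·cm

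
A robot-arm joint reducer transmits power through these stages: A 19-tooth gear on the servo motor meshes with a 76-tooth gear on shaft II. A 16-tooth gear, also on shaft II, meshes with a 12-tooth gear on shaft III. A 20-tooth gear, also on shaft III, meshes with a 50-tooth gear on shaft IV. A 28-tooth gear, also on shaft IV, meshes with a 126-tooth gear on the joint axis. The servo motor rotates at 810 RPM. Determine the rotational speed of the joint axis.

24 RPM

the servo motor → shaft II (gear mesh, 76/19): 810 ÷ 4 = 202.5 RPM
shaft II → shaft III (gear mesh, 12/16): 202.5 ÷ 0.75 = 270 RPM
shaft III → shaft IV (gear mesh, 50/20): 270 ÷ 2.5 = 108 RPM
shaft IV → the joint axis (gear mesh, 126/28): 108 ÷ 4.5 = 24 RPM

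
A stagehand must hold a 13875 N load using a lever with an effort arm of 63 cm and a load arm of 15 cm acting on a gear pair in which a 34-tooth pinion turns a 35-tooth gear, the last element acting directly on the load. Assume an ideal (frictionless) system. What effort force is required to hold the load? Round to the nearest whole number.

3209 N

Lever MA = effort arm / load arm = 63/15 = 4.2.
Gear pair MA = 35/34 = 1.0294.
Combined ideal MA = 4.2 × 1.0294 = 4.3235.
Effort = load / MA = 13875 / 4.3235 = 3209.2 N.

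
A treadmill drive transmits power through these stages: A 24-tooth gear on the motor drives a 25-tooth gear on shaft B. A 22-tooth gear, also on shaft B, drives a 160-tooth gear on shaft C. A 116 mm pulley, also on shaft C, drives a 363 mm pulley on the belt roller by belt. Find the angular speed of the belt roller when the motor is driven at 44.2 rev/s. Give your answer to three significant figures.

1.86 rev/s

Gear mesh: ratio = 25/24 = 1.0417, so shaft B turns at 44.2 / 1.0417 = 42.432 rev/s.
Gear mesh: ratio = 160/22 = 7.2727, so shaft C turns at 42.432 / 7.2727 = 5.8344 rev/s.
Belt: ratio = 363/116 = 3.1293, so the belt roller turns at 5.8344 / 3.1293 = 1.8644 rev/s.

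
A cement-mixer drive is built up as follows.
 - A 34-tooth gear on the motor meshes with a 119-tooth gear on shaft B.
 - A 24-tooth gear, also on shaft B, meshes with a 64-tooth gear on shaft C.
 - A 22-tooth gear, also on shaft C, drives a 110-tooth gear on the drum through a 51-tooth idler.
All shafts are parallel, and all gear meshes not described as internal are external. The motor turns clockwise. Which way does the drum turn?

clockwise

the motor → shaft B: external mesh, 1 reversal → CCW.
shaft B → shaft C: external mesh, 1 reversal → CW.
shaft C → the drum: driver → idler → driven is 2 external meshes, 2 reversals → CW.
4 reversals in total — an even number — so the drum turns the same way as the motor.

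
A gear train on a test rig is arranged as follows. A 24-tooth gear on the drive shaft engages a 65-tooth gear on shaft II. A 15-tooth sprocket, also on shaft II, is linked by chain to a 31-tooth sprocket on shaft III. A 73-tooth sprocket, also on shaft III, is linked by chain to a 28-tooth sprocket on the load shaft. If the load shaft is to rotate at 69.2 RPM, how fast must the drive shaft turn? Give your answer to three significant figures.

149 RPM

Overall ratio R = 2.7083 × 2.0667 × 0.38356 = 2.1469.
Required input speed = output speed × R = 69.2 × 2.1469 = 148.56 RPM.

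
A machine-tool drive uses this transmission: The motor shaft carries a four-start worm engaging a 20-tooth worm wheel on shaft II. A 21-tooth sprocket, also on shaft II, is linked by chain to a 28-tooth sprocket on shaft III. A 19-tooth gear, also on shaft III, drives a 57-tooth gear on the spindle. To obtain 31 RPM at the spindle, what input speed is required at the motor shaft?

620 RPM

Overall ratio R = 5 × 1.3333 × 3 = 20.
Required input speed = output speed × R = 31 × 20 = 620 RPM.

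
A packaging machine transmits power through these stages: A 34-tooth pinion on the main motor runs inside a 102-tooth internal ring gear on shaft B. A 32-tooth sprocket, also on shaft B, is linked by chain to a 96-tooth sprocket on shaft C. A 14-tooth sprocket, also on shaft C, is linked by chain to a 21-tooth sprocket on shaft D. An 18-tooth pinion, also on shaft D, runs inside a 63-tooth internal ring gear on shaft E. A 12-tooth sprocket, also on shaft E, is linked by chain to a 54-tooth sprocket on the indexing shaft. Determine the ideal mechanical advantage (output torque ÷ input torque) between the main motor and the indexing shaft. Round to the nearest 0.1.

212.6

Each stage contributes driven/driver: internal gear 102/34 = 3, chain 96/32 = 3, chain 21/14 = 1.5, internal gear 63/18 = 3.5, chain 54/12 = 4.5.
Overall: 3 × 3 × 1.5 × 3.5 × 4.5 = 212.62.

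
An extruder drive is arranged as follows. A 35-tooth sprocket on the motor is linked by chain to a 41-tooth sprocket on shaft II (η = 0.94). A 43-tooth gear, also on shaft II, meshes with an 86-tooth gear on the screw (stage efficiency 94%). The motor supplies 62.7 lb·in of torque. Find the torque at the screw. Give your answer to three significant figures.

Chain: ratio = 41/35 = 1.1714; torque at shaft II = 62.7 × 1.1714 × 0.94 = 69.042 lb·in.
Gear mesh: ratio = 86/43 = 2; torque at the screw = 69.042 × 2 × 0.94 = 129.8 lb·in.

130 lb·in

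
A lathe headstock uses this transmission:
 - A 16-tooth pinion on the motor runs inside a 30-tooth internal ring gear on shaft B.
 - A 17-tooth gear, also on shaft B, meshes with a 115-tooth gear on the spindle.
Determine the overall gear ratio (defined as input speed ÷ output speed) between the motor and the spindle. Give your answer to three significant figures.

Each stage contributes driven/driver: internal gear 30/16 = 1.875, gear mesh 115/17 = 6.7647.
Overall: 1.875 × 6.7647 = 12.684.

12.7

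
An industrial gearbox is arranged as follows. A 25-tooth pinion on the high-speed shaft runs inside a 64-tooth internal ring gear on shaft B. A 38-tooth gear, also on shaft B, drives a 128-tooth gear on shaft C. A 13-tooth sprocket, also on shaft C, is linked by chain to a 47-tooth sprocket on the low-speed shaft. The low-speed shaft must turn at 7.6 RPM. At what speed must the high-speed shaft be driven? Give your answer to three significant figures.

Overall ratio R = 2.56 × 3.3684 × 3.6154 = 31.176.
Required input speed = output speed × R = 7.6 × 31.176 = 236.94 RPM.

237 RPM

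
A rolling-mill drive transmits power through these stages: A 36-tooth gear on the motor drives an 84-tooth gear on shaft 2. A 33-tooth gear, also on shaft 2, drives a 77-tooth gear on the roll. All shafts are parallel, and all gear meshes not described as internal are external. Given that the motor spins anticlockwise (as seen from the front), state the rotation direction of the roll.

anticlockwise

the motor → shaft 2: external mesh, 1 reversal → CW.
shaft 2 → the roll: external mesh, 1 reversal → CCW.
2 reversals in total — an even number — so the roll turns the same way as the motor.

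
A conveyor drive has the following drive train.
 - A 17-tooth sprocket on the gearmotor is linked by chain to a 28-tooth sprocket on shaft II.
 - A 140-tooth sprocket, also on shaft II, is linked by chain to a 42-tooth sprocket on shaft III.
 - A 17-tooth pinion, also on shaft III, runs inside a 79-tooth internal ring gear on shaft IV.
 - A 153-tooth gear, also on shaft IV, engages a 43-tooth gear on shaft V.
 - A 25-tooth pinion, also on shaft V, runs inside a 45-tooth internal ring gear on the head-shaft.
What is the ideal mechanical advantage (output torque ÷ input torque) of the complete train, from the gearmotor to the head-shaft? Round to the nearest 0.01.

Each stage contributes driven/driver: chain 28/17 = 1.6471, chain 42/140 = 0.3, internal gear 79/17 = 4.6471, gear mesh 43/153 = 0.28105, internal gear 45/25 = 1.8.
Overall: 1.6471 × 0.3 × 4.6471 × 0.28105 × 1.8 = 1.1616.

1.16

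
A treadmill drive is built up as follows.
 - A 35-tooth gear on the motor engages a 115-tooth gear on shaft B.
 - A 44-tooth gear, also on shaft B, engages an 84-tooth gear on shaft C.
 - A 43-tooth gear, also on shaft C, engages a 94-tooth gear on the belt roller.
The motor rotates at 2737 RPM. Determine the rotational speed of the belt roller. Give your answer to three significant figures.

gear mesh 115/35 = 3.2857 → 2737/3.2857 = 833 RPM
gear mesh 84/44 = 1.9091 → 833/1.9091 = 436.33 RPM
gear mesh 94/43 = 2.186 → 436.33/2.186 = 199.6 RPM

200 RPM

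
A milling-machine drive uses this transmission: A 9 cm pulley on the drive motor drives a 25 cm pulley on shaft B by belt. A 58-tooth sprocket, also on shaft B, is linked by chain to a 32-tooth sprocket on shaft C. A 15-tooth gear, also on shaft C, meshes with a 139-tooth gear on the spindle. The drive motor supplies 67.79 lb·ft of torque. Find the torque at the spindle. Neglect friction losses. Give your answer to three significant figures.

963 lb·ft

Belt: ratio = 25/9 = 2.7778; torque at shaft B = 67.79 × 2.7778 = 188.31 lb·ft.
Chain: ratio = 32/58 = 0.55172; torque at shaft C = 188.31 × 0.55172 = 103.89 lb·ft.
Gear mesh: ratio = 139/15 = 9.2667; torque at the spindle = 103.89 × 9.2667 = 962.74 lb·ft.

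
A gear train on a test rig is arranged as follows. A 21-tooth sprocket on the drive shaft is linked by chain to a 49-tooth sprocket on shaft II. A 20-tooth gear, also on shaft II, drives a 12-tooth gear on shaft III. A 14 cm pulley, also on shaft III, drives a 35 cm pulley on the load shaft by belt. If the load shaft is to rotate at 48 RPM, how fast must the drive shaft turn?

Overall ratio R = 2.3333 × 0.6 × 2.5 = 3.5.
Required input speed = output speed × R = 48 × 3.5 = 168 RPM.

168 RPM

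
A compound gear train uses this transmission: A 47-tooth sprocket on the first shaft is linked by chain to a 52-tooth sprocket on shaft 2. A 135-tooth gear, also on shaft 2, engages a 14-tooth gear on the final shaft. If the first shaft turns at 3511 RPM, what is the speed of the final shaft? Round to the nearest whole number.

30601 RPM

the first shaft → shaft 2 (chain, 52/47): 3511 ÷ 1.1064 = 3173.4 RPM
shaft 2 → the final shaft (gear mesh, 14/135): 3173.4 ÷ 0.1037 = 30601 RPM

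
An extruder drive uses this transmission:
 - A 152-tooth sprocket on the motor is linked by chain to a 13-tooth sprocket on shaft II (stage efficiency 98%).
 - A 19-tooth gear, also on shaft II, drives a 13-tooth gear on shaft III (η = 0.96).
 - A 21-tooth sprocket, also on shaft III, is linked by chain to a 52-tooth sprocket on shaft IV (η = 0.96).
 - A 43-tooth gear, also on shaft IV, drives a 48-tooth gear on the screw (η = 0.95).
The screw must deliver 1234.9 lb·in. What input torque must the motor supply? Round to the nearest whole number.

Overall ratio R = 0.085526 × 0.68421 × 2.4762 × 1.1163 = 0.16175; overall efficiency η = 0.98 × 0.96 × 0.96 × 0.95 = 0.8580.
Input torque = output torque / (R × η) = 1234.9 / (0.16175 × 0.8580) = 8898 lb·in.

8898 lb·in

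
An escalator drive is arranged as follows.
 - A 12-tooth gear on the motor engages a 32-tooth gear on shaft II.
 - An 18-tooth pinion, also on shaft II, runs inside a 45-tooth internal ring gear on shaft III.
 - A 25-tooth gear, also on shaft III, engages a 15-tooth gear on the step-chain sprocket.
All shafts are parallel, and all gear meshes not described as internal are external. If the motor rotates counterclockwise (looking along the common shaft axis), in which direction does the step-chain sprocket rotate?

the motor → shaft II: external mesh, 1 reversal → CW.
shaft II → shaft III: internal mesh, same direction → CW.
shaft III → the step-chain sprocket: external mesh, 1 reversal → CCW.
2 reversals in total — an even number — so the step-chain sprocket turns the same way as the motor.

counterclockwise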